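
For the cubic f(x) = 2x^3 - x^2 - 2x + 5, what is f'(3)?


Differentiate f(x) = 2x^3 - x^2 - 2x + 5 term by term:
f'(x) = 6x^2 - 2x - 2
Substitute x = 3:
f'(3) = 6 * 3^2 - 2 * 3 - 2
= 54 - 6 - 2
= 46

46


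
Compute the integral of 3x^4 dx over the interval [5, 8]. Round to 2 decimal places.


Find the antiderivative of 3x^4:
F(x) = 3/5 * x^5
Apply the Fundamental Theorem of Calculus:
F(8) - F(5)
= 3/5 * 8^5 - 3/5 * 5^5
= 3/5 * (32768 - 3125)
= 3/5 * 29643
= 88929/5 = 17785.80

17785.80


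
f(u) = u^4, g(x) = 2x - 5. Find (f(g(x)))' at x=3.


Using the chain rule: (f(g(x)))' = f'(g(x)) * g'(x)
First, find g(3):
g(3) = 2 * 3 - 5 = 1
Next, f'(u) = 4u^3
And g'(x) = 2
So f'(g(3)) * g'(3)
= 4 * 1^3 * 2
= 4 * 1 * 2
= 8

8


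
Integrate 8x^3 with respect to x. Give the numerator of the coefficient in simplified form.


Apply the power rule for integration:
integral of ax^n dx = a/(n+1) * x^(n+1) + C
integral of 8x^3 dx
= 8/4 * x^4 + C
= 2 * x^4 + C
The coefficient in lowest terms is 2 = 2/1, so its numerator is 2

2


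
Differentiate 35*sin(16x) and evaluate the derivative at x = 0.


Apply the chain rule to differentiate 35*sin(16x):
d/dx [35*sin(16x)]
= 35 * cos(16x) * d/dx(16x)
= 35 * 16 * cos(16x)
= 560 * cos(16x)
Evaluate at x = 0:
= 560 * cos(0)
= 560 * 1
= 560

560


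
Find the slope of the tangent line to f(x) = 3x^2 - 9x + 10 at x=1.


The slope of the tangent line equals f'(x) at the point.
f(x) = 3x^2 - 9x + 10
f'(x) = 6x - 9
At x = 1:
f'(1) = 6 * 1 - 9
= 6 - 9
= -3

-3


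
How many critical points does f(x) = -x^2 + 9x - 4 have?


Find where f'(x) = 0:
f'(x) = -2x + 9
Set f'(x) = 0:
-2x + 9 = 0
x = -9 / (-2) = 9/2
This is a linear equation in x, so there is exactly one solution.
Number of critical points: 1

1


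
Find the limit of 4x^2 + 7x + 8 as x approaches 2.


Since polynomials are continuous, we use direct substitution.
lim(x->2) of 4x^2 + 7x + 8
= 4 * 2^2 + 7 * 2 + 8
= 16 + 14 + 8
= 38

38


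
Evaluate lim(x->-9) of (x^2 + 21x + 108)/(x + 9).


Direct substitution gives 0/0, so we factor the numerator.
Factor: (x^2 + 21x + 108) = (x + 9)(x + 12)
Cancel the common factor (x + 9):
(x^2 + 21x + 108)/(x + 9) = (x + 12)
Now substitute x = -9:
= (-9) - (-12) = 3

3


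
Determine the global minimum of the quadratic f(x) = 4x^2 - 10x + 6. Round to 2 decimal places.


For a quadratic f(x) = ax^2 + bx + c with a > 0, the minimum is at the vertex.
Vertex x-coordinate: x = -b/(2a)
x = -(-10) / (2 * 4)
x = 10/8 = 5/4
Substitute back to find the minimum value:
f(5/4) = 4 * (5/4)^2 - 10 * (5/4) + 6
= 25/4 - 25/2 + 6
= -1/4 = -0.25

-0.25


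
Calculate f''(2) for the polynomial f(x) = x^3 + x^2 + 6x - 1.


First derivative:
f'(x) = 3x^2 + 2x + 6
Second derivative:
f''(x) = 6x + 2
Substitute x = 2:
f''(2) = 6 * 2 + 2
= 12 + 2
= 14

14


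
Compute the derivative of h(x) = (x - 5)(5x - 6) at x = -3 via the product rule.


Let u(x) = x - 5 and v(x) = 5x - 6
u'(x) = 1
v'(x) = 5
Product rule: h'(x) = u'(x)*v(x) + u(x)*v'(x)
= 1 * (5x - 6) + (x - 5) * 5
At x = -3:
u(-3) = 1 * (-3) - 5 = -8
v(-3) = 5 * (-3) - 6 = -21
h'(-3) = 1 * (-21) + (-8) * 5
= -21 - 40
= -61

-61


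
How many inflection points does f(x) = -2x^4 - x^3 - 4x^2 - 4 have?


Inflection points occur where f''(x) = 0 and concavity changes.
f(x) = -2x^4 - x^3 - 4x^2 - 4
f'(x) = -8x^3 - 3x^2 - 8x
f''(x) = -24x^2 - 6x - 8
This is a quadratic in x. Use the discriminant to count real roots.
Discriminant = (-6)^2 - 4 * (-24) * (-8)
= 36 - 768
= -732
Since discriminant < 0, f''(x) = 0 has no real solutions.
Number of inflection points: 0

0


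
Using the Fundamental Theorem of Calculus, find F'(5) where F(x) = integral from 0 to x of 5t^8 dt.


By the Fundamental Theorem of Calculus (Part 1):
If F(x) = integral from 0 to x of f(t) dt, then F'(x) = f(x)
Here f(t) = 5t^8
So F'(x) = 5x^8
Evaluate at x = 5:
F'(5) = 5 * 5^8
= 5 * 390625
= 1953125

1953125


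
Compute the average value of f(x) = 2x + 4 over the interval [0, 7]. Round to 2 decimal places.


Average value = 1/(b-a) * integral from a to b of f(x) dx
First compute the integral of 2x + 4:
F(x) = x^2 + 4x
F(7) = 1 * 49 + 4 * 7 = 77
F(0) = 1 * 0 + 4 * 0 = 0
Integral = 77 - 0 = 77
Average = 77 / (7 - 0) = 77 / 7
= 11 = 11.00

11.00


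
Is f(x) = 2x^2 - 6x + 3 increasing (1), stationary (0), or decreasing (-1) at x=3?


Compute f'(x) to determine behavior:
f'(x) = 4x - 6
f'(3) = 4 * 3 - 6
= 12 - 6
= 6
Since f'(3) > 0, the function is increasing (1)

1


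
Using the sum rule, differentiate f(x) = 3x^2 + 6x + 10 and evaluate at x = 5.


Differentiate term by term using power and sum rules:
f(x) = 3x^2 + 6x + 10
f'(x) = 6x + 6
Substitute x = 5:
f'(5) = 6 * 5 + 6
= 30 + 6
= 36

36


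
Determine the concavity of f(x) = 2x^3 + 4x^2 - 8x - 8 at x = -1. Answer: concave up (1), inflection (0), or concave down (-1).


Concavity is determined by the sign of f''(x).
f(x) = 2x^3 + 4x^2 - 8x - 8
f'(x) = 6x^2 + 8x - 8
f''(x) = 12x + 8
f''(-1) = 12 * (-1) + 8
= -12 + 8
= -4
Since f''(-1) < 0, the function is concave down (-1)

-1


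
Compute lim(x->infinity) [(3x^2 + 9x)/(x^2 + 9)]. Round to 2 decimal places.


For limits at infinity with equal-degree polynomials,
we compare leading coefficients.
Numerator leading term: 3x^2
Denominator leading term: x^2
Divide both by x^2:
lim = (3 + 9/x) / (1 + 9/x^2)
As x -> infinity, the 1/x and 1/x^2 terms vanish:
= 3/1 = 3 = 3.00

3.00


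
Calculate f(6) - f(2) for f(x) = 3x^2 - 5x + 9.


Net change = f(b) - f(a)
f(x) = 3x^2 - 5x + 9
Compute f(6):
f(6) = 3 * 6^2 - 5 * 6 + 9
= 108 - 30 + 9
= 87
Compute f(2):
f(2) = 3 * 2^2 - 5 * 2 + 9
= 12 - 10 + 9
= 11
Net change = 87 - 11 = 76

76


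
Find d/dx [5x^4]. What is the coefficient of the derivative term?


We apply the power rule: d/dx [ax^n] = a*n * x^(n-1)
d/dx [5x^4]
= 5 * 4 * x^(4-1)
= 20x^3
The coefficient is 20

20


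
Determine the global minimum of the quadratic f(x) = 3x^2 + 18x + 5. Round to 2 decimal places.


For a quadratic f(x) = ax^2 + bx + c with a > 0, the minimum is at the vertex.
Vertex x-coordinate: x = -b/(2a)
x = -(18) / (2 * 3)
x = -18/6 = -3
Substitute back to find the minimum value:
f(-3) = 3 * (-3)^2 + 18 * (-3) + 5
= 27 - 54 + 5
= -22 = -22.00

-22.00


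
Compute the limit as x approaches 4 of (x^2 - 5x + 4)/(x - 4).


Direct substitution gives 0/0, so we factor the numerator.
Factor: (x^2 - 5x + 4) = (x - 4)(x - 1)
Cancel the common factor (x - 4):
(x^2 - 5x + 4)/(x - 4) = (x - 1)
Now substitute x = 4:
= (4) - (1) = 3

3


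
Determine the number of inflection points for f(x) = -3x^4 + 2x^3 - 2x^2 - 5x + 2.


Inflection points occur where f''(x) = 0 and concavity changes.
f(x) = -3x^4 + 2x^3 - 2x^2 - 5x + 2
f'(x) = -12x^3 + 6x^2 - 4x - 5
f''(x) = -36x^2 + 12x - 4
This is a quadratic in x. Use the discriminant to count real roots.
Discriminant = (12)^2 - 4 * (-36) * (-4)
= 144 - 576
= -432
Since discriminant < 0, f''(x) = 0 has no real solutions.
Number of inflection points: 0

0


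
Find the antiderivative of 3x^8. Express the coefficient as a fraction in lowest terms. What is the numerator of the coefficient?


Apply the power rule for integration:
integral of ax^n dx = a/(n+1) * x^(n+1) + C
integral of 3x^8 dx
= 3/9 * x^9 + C
= 1/3 * x^9 + C
The coefficient in lowest terms is 1/3, and its numerator is 1

1


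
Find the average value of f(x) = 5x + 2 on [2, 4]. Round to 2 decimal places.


Average value = 1/(b-a) * integral from a to b of f(x) dx
First compute the integral of 5x + 2:
F(x) = (5/2)x^2 + 2x
F(4) = 5/2 * 16 + 2 * 4 = 48
F(2) = 5/2 * 4 + 2 * 2 = 14
Integral = 48 - 14 = 34
Average = 34 / (4 - 2) = 34 / 2
= 17 = 17.00

17.00


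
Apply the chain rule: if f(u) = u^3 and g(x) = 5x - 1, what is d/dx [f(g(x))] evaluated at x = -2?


Using the chain rule: (f(g(x)))' = f'(g(x)) * g'(x)
First, find g(-2):
g(-2) = 5 * (-2) - 1 = -11
Next, f'(u) = 3u^2
And g'(x) = 5
So f'(g(-2)) * g'(-2)
= 3 * (-11)^2 * 5
= 3 * 121 * 5
= 1815

1815


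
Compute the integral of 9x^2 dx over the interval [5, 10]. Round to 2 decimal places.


Find the antiderivative of 9x^2:
F(x) = 9/3 * x^3
Apply the Fundamental Theorem of Calculus:
F(10) - F(5)
= 9/3 * 10^3 - 9/3 * 5^3
= 9/3 * (1000 - 125)
= 9/3 * 875
= 2625 = 2625.00

2625.00


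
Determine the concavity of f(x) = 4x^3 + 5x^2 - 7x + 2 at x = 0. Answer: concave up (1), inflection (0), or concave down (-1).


Concavity is determined by the sign of f''(x).
f(x) = 4x^3 + 5x^2 - 7x + 2
f'(x) = 12x^2 + 10x - 7
f''(x) = 24x + 10
f''(0) = 24 * 0 + 10
= 0 + 10
= 10
Since f''(0) > 0, the function is concave up (1)

1


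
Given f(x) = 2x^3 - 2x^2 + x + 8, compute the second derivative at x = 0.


First derivative:
f'(x) = 6x^2 - 4x + 1
Second derivative:
f''(x) = 12x - 4
Substitute x = 0:
f''(0) = 12 * 0 - 4
= 0 - 4
= -4

-4


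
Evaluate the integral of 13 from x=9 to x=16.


The integral of a constant k over [a, b] equals k * (b - a).
integral from 9 to 16 of 13 dx
= 13 * (16 - 9)
= 13 * 7
= 91

91


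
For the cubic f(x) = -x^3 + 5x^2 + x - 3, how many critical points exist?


Find where f'(x) = 0:
f(x) = -x^3 + 5x^2 + x - 3
f'(x) = -3x^2 + 10x + 1
This is a quadratic in x. Use the discriminant to count real roots.
Discriminant = (10)^2 - 4 * (-3) * 1
= 100 - (-12)
= 112
Since discriminant > 0, f'(x) = 0 has 2 real solutions.
Number of critical points: 2

2


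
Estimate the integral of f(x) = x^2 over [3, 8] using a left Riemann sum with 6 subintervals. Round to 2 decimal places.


Left Riemann sum uses left endpoints of each subinterval.
Interval: [3, 8], n = 6
dx = (8 - 3) / 6 = 5/6
Left endpoints: [3, 23/6, 14/3, 11/2, 19/3, 43/6]
f values: [9, 529/36, 196/9, 121/4, 361/9, 1849/36]
Sum = dx * (sum of f values)
= 5/6 * 6019/36
= 30095/216 ≈ 139.33

139.33


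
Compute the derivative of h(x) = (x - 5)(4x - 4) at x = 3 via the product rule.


Let u(x) = x - 5 and v(x) = 4x - 4
u'(x) = 1
v'(x) = 4
Product rule: h'(x) = u'(x)*v(x) + u(x)*v'(x)
= 1 * (4x - 4) + (x - 5) * 4
At x = 3:
u(3) = 1 * 3 - 5 = -2
v(3) = 4 * 3 - 4 = 8
h'(3) = 1 * 8 + (-2) * 4
= 8 - 8
= 0

0


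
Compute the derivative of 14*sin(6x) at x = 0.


Apply the chain rule to differentiate 14*sin(6x):
d/dx [14*sin(6x)]
= 14 * cos(6x) * d/dx(6x)
= 14 * 6 * cos(6x)
= 84 * cos(6x)
Evaluate at x = 0:
= 84 * cos(0)
= 84 * 1
= 84

84


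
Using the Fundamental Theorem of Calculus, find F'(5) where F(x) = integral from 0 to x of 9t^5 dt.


By the Fundamental Theorem of Calculus (Part 1):
If F(x) = integral from 0 to x of f(t) dt, then F'(x) = f(x)
Here f(t) = 9t^5
So F'(x) = 9x^5
Evaluate at x = 5:
F'(5) = 9 * 5^5
= 9 * 3125
= 28125

28125


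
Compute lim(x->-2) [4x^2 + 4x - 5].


Since polynomials are continuous, we use direct substitution.
lim(x->-2) of 4x^2 + 4x - 5
= 4 * (-2)^2 + 4 * (-2) - 5
= 16 - 8 - 5
= 3

3


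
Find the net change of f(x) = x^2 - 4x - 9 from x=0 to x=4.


Net change = f(b) - f(a)
f(x) = x^2 - 4x - 9
Compute f(4):
f(4) = 1 * 4^2 - 4 * 4 - 9
= 16 - 16 - 9
= -9
Compute f(0):
f(0) = 1 * 0^2 - 4 * 0 - 9
= 0 + 0 - 9
= -9
Net change = -9 - (-9) = 0

0


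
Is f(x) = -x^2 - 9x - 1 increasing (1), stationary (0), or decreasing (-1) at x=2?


Compute f'(x) to determine behavior:
f'(x) = -2x - 9
f'(2) = -2 * 2 - 9
= -4 - 9
= -13
Since f'(2) < 0, the function is decreasing (-1)

-1


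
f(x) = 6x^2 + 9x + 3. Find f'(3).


Differentiate term by term using power and sum rules:
f(x) = 6x^2 + 9x + 3
f'(x) = 12x + 9
Substitute x = 3:
f'(3) = 12 * 3 + 9
= 36 + 9
= 45

45


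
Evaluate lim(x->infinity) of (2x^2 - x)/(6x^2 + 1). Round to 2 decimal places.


For limits at infinity with equal-degree polynomials,
we compare leading coefficients.
Numerator leading term: 2x^2
Denominator leading term: 6x^2
Divide both by x^2:
lim = (2 - 1/x) / (6 + 1/x^2)
As x -> infinity, the 1/x and 1/x^2 terms vanish:
= 2/6 = 1/3 ≈ 0.33

0.33


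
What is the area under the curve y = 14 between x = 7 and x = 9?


The area under a constant function y = 14 is a rectangle.
Width = 9 - 7 = 2
Height = 14
Area = width * height
= 2 * 14
= 28

28


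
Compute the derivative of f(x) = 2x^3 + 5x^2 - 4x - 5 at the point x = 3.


Differentiate f(x) = 2x^3 + 5x^2 - 4x - 5 term by term:
f'(x) = 6x^2 + 10x - 4
Substitute x = 3:
f'(3) = 6 * 3^2 + 10 * 3 - 4
= 54 + 30 - 4
= 80

80


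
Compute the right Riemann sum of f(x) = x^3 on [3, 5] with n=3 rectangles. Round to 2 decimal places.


Right Riemann sum uses right endpoints of each subinterval.
Interval: [3, 5], n = 3
dx = (5 - 3) / 3 = 2/3
Right endpoints: [11/3, 13/3, 5]
f values: [1331/27, 2197/27, 125]
Sum = dx * (sum of f values)
= 2/3 * 767/3
= 1534/9 ≈ 170.44

170.44


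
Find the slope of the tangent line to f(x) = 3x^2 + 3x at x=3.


The slope of the tangent line equals f'(x) at the point.
f(x) = 3x^2 + 3x
f'(x) = 6x + 3
At x = 3:
f'(3) = 6 * 3 + 3
= 18 + 3
= 21

21


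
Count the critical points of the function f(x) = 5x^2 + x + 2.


Find where f'(x) = 0:
f'(x) = 10x + 1
Set f'(x) = 0:
10x + 1 = 0
x = -1 / 10 = -1/10
This is a linear equation in x, so there is exactly one solution.
Number of critical points: 1

1


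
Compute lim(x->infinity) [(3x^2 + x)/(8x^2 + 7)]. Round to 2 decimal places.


For limits at infinity with equal-degree polynomials,
we compare leading coefficients.
Numerator leading term: 3x^2
Denominator leading term: 8x^2
Divide both by x^2:
lim = (3 + 1/x) / (8 + 7/x^2)
As x -> infinity, the 1/x and 1/x^2 terms vanish:
= 3/8 ≈ 0.38

0.38


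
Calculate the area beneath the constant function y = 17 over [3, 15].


The area under a constant function y = 17 is a rectangle.
Width = 15 - 3 = 12
Height = 17
Area = width * height
= 12 * 17
= 204

204


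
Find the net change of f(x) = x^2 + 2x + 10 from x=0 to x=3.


Net change = f(b) - f(a)
f(x) = x^2 + 2x + 10
Compute f(3):
f(3) = 1 * 3^2 + 2 * 3 + 10
= 9 + 6 + 10
= 25
Compute f(0):
f(0) = 1 * 0^2 + 2 * 0 + 10
= 0 + 0 + 10
= 10
Net change = 25 - 10 = 15

15


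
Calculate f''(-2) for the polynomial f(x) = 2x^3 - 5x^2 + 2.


First derivative:
f'(x) = 6x^2 - 10x
Second derivative:
f''(x) = 12x - 10
Substitute x = -2:
f''(-2) = 12 * (-2) - 10
= -24 - 10
= -34

-34


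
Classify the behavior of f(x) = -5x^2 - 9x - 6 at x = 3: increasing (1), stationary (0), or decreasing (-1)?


Compute f'(x) to determine behavior:
f'(x) = -10x - 9
f'(3) = -10 * 3 - 9
= -30 - 9
= -39
Since f'(3) < 0, the function is decreasing (-1)

-1


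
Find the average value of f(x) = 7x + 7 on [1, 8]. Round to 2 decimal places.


Average value = 1/(b-a) * integral from a to b of f(x) dx
First compute the integral of 7x + 7:
F(x) = (7/2)x^2 + 7x
F(8) = 7/2 * 64 + 7 * 8 = 280
F(1) = 7/2 * 1 + 7 * 1 = 21/2
Integral = 280 - 21/2 = 539/2
Average = (539/2) / (8 - 1) = (539/2) / 7
= 77/2 = 38.50

38.50


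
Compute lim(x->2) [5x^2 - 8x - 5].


Since polynomials are continuous, we use direct substitution.
lim(x->2) of 5x^2 - 8x - 5
= 5 * 2^2 - 8 * 2 - 5
= 20 - 16 - 5
= -1

-1


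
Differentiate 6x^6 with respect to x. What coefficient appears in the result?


We apply the power rule: d/dx [ax^n] = a*n * x^(n-1)
d/dx [6x^6]
= 6 * 6 * x^(6-1)
= 36x^5
The coefficient is 36

36


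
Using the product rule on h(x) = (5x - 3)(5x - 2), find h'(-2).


Let u(x) = 5x - 3 and v(x) = 5x - 2
u'(x) = 5
v'(x) = 5
Product rule: h'(x) = u'(x)*v(x) + u(x)*v'(x)
= 5 * (5x - 2) + (5x - 3) * 5
At x = -2:
u(-2) = 5 * (-2) - 3 = -13
v(-2) = 5 * (-2) - 2 = -12
h'(-2) = 5 * (-12) + (-13) * 5
= -60 - 65
= -125

-125


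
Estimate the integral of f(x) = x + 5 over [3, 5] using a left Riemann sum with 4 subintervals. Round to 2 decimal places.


Left Riemann sum uses left endpoints of each subinterval.
Interval: [3, 5], n = 4
dx = (5 - 3) / 4 = 1/2
Left endpoints: [3, 7/2, 4, 9/2]
f values: [8, 17/2, 9, 19/2]
Sum = dx * (sum of f values)
= 1/2 * 35
= 35/2 = 17.50

17.50


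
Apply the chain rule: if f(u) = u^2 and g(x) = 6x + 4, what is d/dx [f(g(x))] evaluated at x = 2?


Using the chain rule: (f(g(x)))' = f'(g(x)) * g'(x)
First, find g(2):
g(2) = 6 * 2 + 4 = 16
Next, f'(u) = 2u
And g'(x) = 6
So f'(g(2)) * g'(2)
= 2 * 16 * 6
= 192

192


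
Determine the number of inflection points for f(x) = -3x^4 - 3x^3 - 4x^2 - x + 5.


Inflection points occur where f''(x) = 0 and concavity changes.
f(x) = -3x^4 - 3x^3 - 4x^2 - x + 5
f'(x) = -12x^3 - 9x^2 - 8x - 1
f''(x) = -36x^2 - 18x - 8
This is a quadratic in x. Use the discriminant to count real roots.
Discriminant = (-18)^2 - 4 * (-36) * (-8)
= 324 - 1152
= -828
Since discriminant < 0, f''(x) = 0 has no real solutions.
Number of inflection points: 0

0


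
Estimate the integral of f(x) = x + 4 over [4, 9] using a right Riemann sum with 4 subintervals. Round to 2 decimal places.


Right Riemann sum uses right endpoints of each subinterval.
Interval: [4, 9], n = 4
dx = (9 - 4) / 4 = 5/4
Right endpoints: [21/4, 13/2, 31/4, 9]
f values: [37/4, 21/2, 47/4, 13]
Sum = dx * (sum of f values)
= 5/4 * 89/2
= 445/8 ≈ 55.63

55.63


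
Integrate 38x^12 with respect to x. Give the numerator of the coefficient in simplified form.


Apply the power rule for integration:
integral of ax^n dx = a/(n+1) * x^(n+1) + C
integral of 38x^12 dx
= 38/13 * x^13 + C
The coefficient in lowest terms is 38/13, and its numerator is 38

38


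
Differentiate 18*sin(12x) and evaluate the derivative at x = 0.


Apply the chain rule to differentiate 18*sin(12x):
d/dx [18*sin(12x)]
= 18 * cos(12x) * d/dx(12x)
= 18 * 12 * cos(12x)
= 216 * cos(12x)
Evaluate at x = 0:
= 216 * cos(0)
= 216 * 1
= 216

216


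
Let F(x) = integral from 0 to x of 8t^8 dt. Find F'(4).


By the Fundamental Theorem of Calculus (Part 1):
If F(x) = integral from 0 to x of f(t) dt, then F'(x) = f(x)
Here f(t) = 8t^8
So F'(x) = 8x^8
Evaluate at x = 4:
F'(4) = 8 * 4^8
= 8 * 65536
= 524288

524288


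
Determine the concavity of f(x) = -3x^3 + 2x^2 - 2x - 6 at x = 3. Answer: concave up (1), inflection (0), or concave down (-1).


Concavity is determined by the sign of f''(x).
f(x) = -3x^3 + 2x^2 - 2x - 6
f'(x) = -9x^2 + 4x - 2
f''(x) = -18x + 4
f''(3) = -18 * 3 + 4
= -54 + 4
= -50
Since f''(3) < 0, the function is concave down (-1)

-1


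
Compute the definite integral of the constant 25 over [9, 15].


The integral of a constant k over [a, b] equals k * (b - a).
integral from 9 to 15 of 25 dx
= 25 * (15 - 9)
= 25 * 6
= 150

150


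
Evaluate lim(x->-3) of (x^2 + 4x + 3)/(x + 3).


Direct substitution gives 0/0, so we factor the numerator.
Factor: (x^2 + 4x + 3) = (x + 3)(x + 1)
Cancel the common factor (x + 3):
(x^2 + 4x + 3)/(x + 3) = (x + 1)
Now substitute x = -3:
= (-3) - (-1) = -2

-2


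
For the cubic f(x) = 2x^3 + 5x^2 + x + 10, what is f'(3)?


Differentiate f(x) = 2x^3 + 5x^2 + x + 10 term by term:
f'(x) = 6x^2 + 10x + 1
Substitute x = 3:
f'(3) = 6 * 3^2 + 10 * 3 + 1
= 54 + 30 + 1
= 85

85


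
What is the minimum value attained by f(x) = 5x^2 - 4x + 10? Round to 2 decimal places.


For a quadratic f(x) = ax^2 + bx + c with a > 0, the minimum is at the vertex.
Vertex x-coordinate: x = -b/(2a)
x = -(-4) / (2 * 5)
x = 4/10 = 2/5
Substitute back to find the minimum value:
f(2/5) = 5 * (2/5)^2 - 4 * (2/5) + 10
= 4/5 - 8/5 + 10
= 46/5 = 9.20

9.20


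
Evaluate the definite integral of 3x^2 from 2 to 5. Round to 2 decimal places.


Find the antiderivative of 3x^2:
F(x) = 3/3 * x^3
Apply the Fundamental Theorem of Calculus:
F(5) - F(2)
= 3/3 * 5^3 - 3/3 * 2^3
= 3/3 * (125 - 8)
= 3/3 * 117
= 117 = 117.00

117.00


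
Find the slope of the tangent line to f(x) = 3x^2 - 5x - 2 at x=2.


The slope of the tangent line equals f'(x) at the point.
f(x) = 3x^2 - 5x - 2
f'(x) = 6x - 5
At x = 2:
f'(2) = 6 * 2 - 5
= 12 - 5
= 7

7


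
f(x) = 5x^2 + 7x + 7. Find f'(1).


Differentiate term by term using power and sum rules:
f(x) = 5x^2 + 7x + 7
f'(x) = 10x + 7
Substitute x = 1:
f'(1) = 10 * 1 + 7
= 10 + 7
= 17

17


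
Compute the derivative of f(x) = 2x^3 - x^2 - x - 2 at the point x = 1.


Differentiate f(x) = 2x^3 - x^2 - x - 2 term by term:
f'(x) = 6x^2 - 2x - 1
Substitute x = 1:
f'(1) = 6 * 1^2 - 2 * 1 - 1
= 6 - 2 - 1
= 3

3


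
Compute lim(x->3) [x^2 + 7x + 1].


Since polynomials are continuous, we use direct substitution.
lim(x->3) of x^2 + 7x + 1
= 1 * 3^2 + 7 * 3 + 1
= 9 + 21 + 1
= 31

31


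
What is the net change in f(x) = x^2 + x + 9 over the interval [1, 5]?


Net change = f(b) - f(a)
f(x) = x^2 + x + 9
Compute f(5):
f(5) = 1 * 5^2 + 1 * 5 + 9
= 25 + 5 + 9
= 39
Compute f(1):
f(1) = 1 * 1^2 + 1 * 1 + 9
= 1 + 1 + 9
= 11
Net change = 39 - 11 = 28

28


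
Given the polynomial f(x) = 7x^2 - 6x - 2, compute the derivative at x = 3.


Differentiate term by term using power and sum rules:
f(x) = 7x^2 - 6x - 2
f'(x) = 14x - 6
Substitute x = 3:
f'(3) = 14 * 3 - 6
= 42 - 6
= 36

36


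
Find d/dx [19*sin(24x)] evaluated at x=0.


Apply the chain rule to differentiate 19*sin(24x):
d/dx [19*sin(24x)]
= 19 * cos(24x) * d/dx(24x)
= 19 * 24 * cos(24x)
= 456 * cos(24x)
Evaluate at x = 0:
= 456 * cos(0)
= 456 * 1
= 456

456


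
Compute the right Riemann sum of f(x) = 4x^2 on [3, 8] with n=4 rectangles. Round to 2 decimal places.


Right Riemann sum uses right endpoints of each subinterval.
Interval: [3, 8], n = 4
dx = (8 - 3) / 4 = 5/4
Right endpoints: [17/4, 11/2, 27/4, 8]
f values: [289/4, 121, 729/4, 256]
Sum = dx * (sum of f values)
= 5/4 * 1263/2
= 6315/8 ≈ 789.38

789.38


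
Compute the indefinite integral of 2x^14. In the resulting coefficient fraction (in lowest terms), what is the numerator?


Apply the power rule for integration:
integral of ax^n dx = a/(n+1) * x^(n+1) + C
integral of 2x^14 dx
= 2/15 * x^15 + C
The coefficient in lowest terms is 2/15, and its numerator is 2

2


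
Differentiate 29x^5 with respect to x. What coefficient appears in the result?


We apply the power rule: d/dx [ax^n] = a*n * x^(n-1)
d/dx [29x^5]
= 29 * 5 * x^(5-1)
= 145x^4
The coefficient is 145

145


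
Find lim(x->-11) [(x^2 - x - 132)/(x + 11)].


Direct substitution gives 0/0, so we factor the numerator.
Factor: (x^2 - x - 132) = (x + 11)(x - 12)
Cancel the common factor (x + 11):
(x^2 - x - 132)/(x + 11) = (x - 12)
Now substitute x = -11:
= (-11) - (12) = -23

-23


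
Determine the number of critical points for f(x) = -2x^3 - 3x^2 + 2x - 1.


Find where f'(x) = 0:
f(x) = -2x^3 - 3x^2 + 2x - 1
f'(x) = -6x^2 - 6x + 2
This is a quadratic in x. Use the discriminant to count real roots.
Discriminant = (-6)^2 - 4 * (-6) * 2
= 36 - (-48)
= 84
Since discriminant > 0, f'(x) = 0 has 2 real solutions.
Number of critical points: 2

2


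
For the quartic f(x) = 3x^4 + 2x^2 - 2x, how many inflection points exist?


Inflection points occur where f''(x) = 0 and concavity changes.
f(x) = 3x^4 + 2x^2 - 2x
f'(x) = 12x^3 + 4x - 2
f''(x) = 36x^2 + 4
This is a quadratic in x. Use the discriminant to count real roots.
Discriminant = (0)^2 - 4 * 36 * 4
= 0 - 576
= -576
Since discriminant < 0, f''(x) = 0 has no real solutions.
Number of inflection points: 0

0


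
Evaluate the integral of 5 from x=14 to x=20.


The integral of a constant k over [a, b] equals k * (b - a).
integral from 14 to 20 of 5 dx
= 5 * (20 - 14)
= 5 * 6
= 30

30


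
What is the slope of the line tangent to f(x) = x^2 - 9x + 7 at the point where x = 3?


The slope of the tangent line equals f'(x) at the point.
f(x) = x^2 - 9x + 7
f'(x) = 2x - 9
At x = 3:
f'(3) = 2 * 3 - 9
= 6 - 9
= -3

-3


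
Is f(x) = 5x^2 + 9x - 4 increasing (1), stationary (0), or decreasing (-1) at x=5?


Compute f'(x) to determine behavior:
f'(x) = 10x + 9
f'(5) = 10 * 5 + 9
= 50 + 9
= 59
Since f'(5) > 0, the function is increasing (1)

1


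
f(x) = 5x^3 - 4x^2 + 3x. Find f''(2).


First derivative:
f'(x) = 15x^2 - 8x + 3
Second derivative:
f''(x) = 30x - 8
Substitute x = 2:
f''(2) = 30 * 2 - 8
= 60 - 8
= 52

52


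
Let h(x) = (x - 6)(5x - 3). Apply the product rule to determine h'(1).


Let u(x) = x - 6 and v(x) = 5x - 3
u'(x) = 1
v'(x) = 5
Product rule: h'(x) = u'(x)*v(x) + u(x)*v'(x)
= 1 * (5x - 3) + (x - 6) * 5
At x = 1:
u(1) = 1 * 1 - 6 = -5
v(1) = 5 * 1 - 3 = 2
h'(1) = 1 * 2 + (-5) * 5
= 2 - 25
= -23

-23


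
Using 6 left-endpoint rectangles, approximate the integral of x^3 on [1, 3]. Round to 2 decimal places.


Left Riemann sum uses left endpoints of each subinterval.
Interval: [1, 3], n = 6
dx = (3 - 1) / 6 = 1/3
Left endpoints: [1, 4/3, 5/3, 2, 7/3, 8/3]
f values: [1, 64/27, 125/27, 8, 343/27, 512/27]
Sum = dx * (sum of f values)
= 1/3 * 143/3
= 143/9 ≈ 15.89

15.89


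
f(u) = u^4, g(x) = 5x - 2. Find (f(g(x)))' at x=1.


Using the chain rule: (f(g(x)))' = f'(g(x)) * g'(x)
First, find g(1):
g(1) = 5 * 1 - 2 = 3
Next, f'(u) = 4u^3
And g'(x) = 5
So f'(g(1)) * g'(1)
= 4 * 3^3 * 5
= 4 * 27 * 5
= 540

540


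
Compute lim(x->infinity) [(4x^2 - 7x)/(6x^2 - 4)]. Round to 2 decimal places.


For limits at infinity with equal-degree polynomials,
we compare leading coefficients.
Numerator leading term: 4x^2
Denominator leading term: 6x^2
Divide both by x^2:
lim = (4 - 7/x) / (6 - 4/x^2)
As x -> infinity, the 1/x and 1/x^2 terms vanish:
= 4/6 = 2/3 ≈ 0.67

0.67


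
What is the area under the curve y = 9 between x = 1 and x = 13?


The area under a constant function y = 9 is a rectangle.
Width = 13 - 1 = 12
Height = 9
Area = width * height
= 12 * 9
= 108

108


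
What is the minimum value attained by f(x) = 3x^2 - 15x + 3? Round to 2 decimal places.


For a quadratic f(x) = ax^2 + bx + c with a > 0, the minimum is at the vertex.
Vertex x-coordinate: x = -b/(2a)
x = -(-15) / (2 * 3)
x = 15/6 = 5/2
Substitute back to find the minimum value:
f(5/2) = 3 * (5/2)^2 - 15 * (5/2) + 3
= 75/4 - 75/2 + 3
= -63/4 = -15.75

-15.75


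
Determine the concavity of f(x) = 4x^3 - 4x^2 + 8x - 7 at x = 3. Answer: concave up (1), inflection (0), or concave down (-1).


Concavity is determined by the sign of f''(x).
f(x) = 4x^3 - 4x^2 + 8x - 7
f'(x) = 12x^2 - 8x + 8
f''(x) = 24x - 8
f''(3) = 24 * 3 - 8
= 72 - 8
= 64
Since f''(3) > 0, the function is concave up (1)

1


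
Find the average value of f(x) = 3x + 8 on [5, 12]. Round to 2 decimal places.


Average value = 1/(b-a) * integral from a to b of f(x) dx
First compute the integral of 3x + 8:
F(x) = (3/2)x^2 + 8x
F(12) = 3/2 * 144 + 8 * 12 = 312
F(5) = 3/2 * 25 + 8 * 5 = 155/2
Integral = 312 - 155/2 = 469/2
Average = (469/2) / (12 - 5) = (469/2) / 7
= 67/2 = 33.50

33.50


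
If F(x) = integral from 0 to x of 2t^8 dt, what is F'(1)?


By the Fundamental Theorem of Calculus (Part 1):
If F(x) = integral from 0 to x of f(t) dt, then F'(x) = f(x)
Here f(t) = 2t^8
So F'(x) = 2x^8
Evaluate at x = 1:
F'(1) = 2 * 1^8
= 2 * 1
= 2

2


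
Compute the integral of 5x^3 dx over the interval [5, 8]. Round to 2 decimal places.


Find the antiderivative of 5x^3:
F(x) = 5/4 * x^4
Apply the Fundamental Theorem of Calculus:
F(8) - F(5)
= 5/4 * 8^4 - 5/4 * 5^4
= 5/4 * (4096 - 625)
= 5/4 * 3471
= 17355/4 = 4338.75

4338.75


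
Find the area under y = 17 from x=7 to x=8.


The area under a constant function y = 17 is a rectangle.
Width = 8 - 7 = 1
Height = 17
Area = width * height
= 1 * 17
= 17

17


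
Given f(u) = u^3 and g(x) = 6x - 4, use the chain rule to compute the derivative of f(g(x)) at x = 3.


Using the chain rule: (f(g(x)))' = f'(g(x)) * g'(x)
First, find g(3):
g(3) = 6 * 3 - 4 = 14
Next, f'(u) = 3u^2
And g'(x) = 6
So f'(g(3)) * g'(3)
= 3 * 14^2 * 6
= 3 * 196 * 6
= 3528

3528


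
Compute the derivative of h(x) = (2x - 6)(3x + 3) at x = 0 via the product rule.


Let u(x) = 2x - 6 and v(x) = 3x + 3
u'(x) = 2
v'(x) = 3
Product rule: h'(x) = u'(x)*v(x) + u(x)*v'(x)
= 2 * (3x + 3) + (2x - 6) * 3
At x = 0:
u(0) = 2 * 0 - 6 = -6
v(0) = 3 * 0 + 3 = 3
h'(0) = 2 * 3 + (-6) * 3
= 6 - 18
= -12

-12


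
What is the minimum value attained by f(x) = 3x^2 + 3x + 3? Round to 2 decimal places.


For a quadratic f(x) = ax^2 + bx + c with a > 0, the minimum is at the vertex.
Vertex x-coordinate: x = -b/(2a)
x = -(3) / (2 * 3)
x = -3/6 = -1/2
Substitute back to find the minimum value:
f(-1/2) = 3 * (-1/2)^2 + 3 * (-1/2) + 3
= 3/4 - 3/2 + 3
= 9/4 = 2.25

2.25


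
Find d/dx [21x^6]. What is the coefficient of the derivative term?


We apply the power rule: d/dx [ax^n] = a*n * x^(n-1)
d/dx [21x^6]
= 21 * 6 * x^(6-1)
= 126x^5
The coefficient is 126

126


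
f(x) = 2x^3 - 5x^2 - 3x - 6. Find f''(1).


First derivative:
f'(x) = 6x^2 - 10x - 3
Second derivative:
f''(x) = 12x - 10
Substitute x = 1:
f''(1) = 12 * 1 - 10
= 12 - 10
= 2

2


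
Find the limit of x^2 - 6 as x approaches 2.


Since polynomials are continuous, we use direct substitution.
lim(x->2) of x^2 - 6
= 1 * 2^2 + 0 * 2 - 6
= 4 + 0 - 6
= -2

-2


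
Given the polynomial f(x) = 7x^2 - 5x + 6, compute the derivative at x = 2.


Differentiate term by term using power and sum rules:
f(x) = 7x^2 - 5x + 6
f'(x) = 14x - 5
Substitute x = 2:
f'(2) = 14 * 2 - 5
= 28 - 5
= 23

23


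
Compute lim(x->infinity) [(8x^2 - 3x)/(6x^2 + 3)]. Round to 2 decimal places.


For limits at infinity with equal-degree polynomials,
we compare leading coefficients.
Numerator leading term: 8x^2
Denominator leading term: 6x^2
Divide both by x^2:
lim = (8 - 3/x) / (6 + 3/x^2)
As x -> infinity, the 1/x and 1/x^2 terms vanish:
= 8/6 = 4/3 ≈ 1.33

1.33


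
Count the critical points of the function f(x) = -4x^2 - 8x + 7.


Find where f'(x) = 0:
f'(x) = -8x - 8
Set f'(x) = 0:
-8x - 8 = 0
x = 8 / (-8) = -1
This is a linear equation in x, so there is exactly one solution.
Number of critical points: 1

1


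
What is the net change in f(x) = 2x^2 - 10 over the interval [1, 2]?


Net change = f(b) - f(a)
f(x) = 2x^2 - 10
Compute f(2):
f(2) = 2 * 2^2 + 0 * 2 - 10
= 8 + 0 - 10
= -2
Compute f(1):
f(1) = 2 * 1^2 + 0 * 1 - 10
= 2 + 0 - 10
= -8
Net change = -2 - (-8) = 6

6


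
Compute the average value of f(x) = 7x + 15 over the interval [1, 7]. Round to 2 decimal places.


Average value = 1/(b-a) * integral from a to b of f(x) dx
First compute the integral of 7x + 15:
F(x) = (7/2)x^2 + 15x
F(7) = 7/2 * 49 + 15 * 7 = 553/2
F(1) = 7/2 * 1 + 15 * 1 = 37/2
Integral = 553/2 - 37/2 = 258
Average = 258 / (7 - 1) = 258 / 6
= 43 = 43.00

43.00


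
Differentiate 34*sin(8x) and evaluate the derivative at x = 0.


Apply the chain rule to differentiate 34*sin(8x):
d/dx [34*sin(8x)]
= 34 * cos(8x) * d/dx(8x)
= 34 * 8 * cos(8x)
= 272 * cos(8x)
Evaluate at x = 0:
= 272 * cos(0)
= 272 * 1
= 272

272


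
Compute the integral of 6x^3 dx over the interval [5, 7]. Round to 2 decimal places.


Find the antiderivative of 6x^3:
F(x) = 6/4 * x^4
Apply the Fundamental Theorem of Calculus:
F(7) - F(5)
= 6/4 * 7^4 - 6/4 * 5^4
= 6/4 * (2401 - 625)
= 6/4 * 1776
= 2664 = 2664.00

2664.00


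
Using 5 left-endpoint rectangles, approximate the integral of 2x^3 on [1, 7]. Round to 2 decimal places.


Left Riemann sum uses left endpoints of each subinterval.
Interval: [1, 7], n = 5
dx = (7 - 1) / 5 = 6/5
Left endpoints: [1, 11/5, 17/5, 23/5, 29/5]
f values: [2, 2662/125, 9826/125, 24334/125, 48778/125]
Sum = dx * (sum of f values)
= 6/5 * 3434/5
= 20604/25 = 824.16

824.16


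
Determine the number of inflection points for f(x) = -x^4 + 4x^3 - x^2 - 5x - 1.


Inflection points occur where f''(x) = 0 and concavity changes.
f(x) = -x^4 + 4x^3 - x^2 - 5x - 1
f'(x) = -4x^3 + 12x^2 - 2x - 5
f''(x) = -12x^2 + 24x - 2
This is a quadratic in x. Use the discriminant to count real roots.
Discriminant = (24)^2 - 4 * (-12) * (-2)
= 576 - 96
= 480
Since discriminant > 0, f''(x) = 0 has 2 distinct real solutions.
A quadratic with two distinct real roots changes sign at each root, so concavity changes at both.
Number of inflection points: 2

2


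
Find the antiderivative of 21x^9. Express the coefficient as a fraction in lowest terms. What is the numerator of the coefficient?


Apply the power rule for integration:
integral of ax^n dx = a/(n+1) * x^(n+1) + C
integral of 21x^9 dx
= 21/10 * x^10 + C
The coefficient in lowest terms is 21/10, and its numerator is 21

21


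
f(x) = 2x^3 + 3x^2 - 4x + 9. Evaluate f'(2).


Differentiate f(x) = 2x^3 + 3x^2 - 4x + 9 term by term:
f'(x) = 6x^2 + 6x - 4
Substitute x = 2:
f'(2) = 6 * 2^2 + 6 * 2 - 4
= 24 + 12 - 4
= 32

32


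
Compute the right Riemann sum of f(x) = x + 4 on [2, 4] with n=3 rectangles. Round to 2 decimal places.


Right Riemann sum uses right endpoints of each subinterval.
Interval: [2, 4], n = 3
dx = (4 - 2) / 3 = 2/3
Right endpoints: [8/3, 10/3, 4]
f values: [20/3, 22/3, 8]
Sum = dx * (sum of f values)
= 2/3 * 22
= 44/3 ≈ 14.67

14.67


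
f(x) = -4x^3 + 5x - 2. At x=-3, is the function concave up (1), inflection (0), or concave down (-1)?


Concavity is determined by the sign of f''(x).
f(x) = -4x^3 + 5x - 2
f'(x) = -12x^2 + 5
f''(x) = -24x
f''(-3) = -24 * (-3) + 0
= 72 + 0
= 72
Since f''(-3) > 0, the function is concave up (1)

1


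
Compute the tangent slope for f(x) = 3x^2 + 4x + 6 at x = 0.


The slope of the tangent line equals f'(x) at the point.
f(x) = 3x^2 + 4x + 6
f'(x) = 6x + 4
At x = 0:
f'(0) = 6 * 0 + 4
= 0 + 4
= 4

4


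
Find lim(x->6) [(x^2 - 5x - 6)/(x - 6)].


Direct substitution gives 0/0, so we factor the numerator.
Factor: (x^2 - 5x - 6) = (x - 6)(x + 1)
Cancel the common factor (x - 6):
(x^2 - 5x - 6)/(x - 6) = (x + 1)
Now substitute x = 6:
= (6) - (-1) = 7

7


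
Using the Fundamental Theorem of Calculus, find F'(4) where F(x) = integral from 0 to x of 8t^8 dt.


By the Fundamental Theorem of Calculus (Part 1):
If F(x) = integral from 0 to x of f(t) dt, then F'(x) = f(x)
Here f(t) = 8t^8
So F'(x) = 8x^8
Evaluate at x = 4:
F'(4) = 8 * 4^8
= 8 * 65536
= 524288

524288


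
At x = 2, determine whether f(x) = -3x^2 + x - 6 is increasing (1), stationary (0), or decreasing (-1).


Compute f'(x) to determine behavior:
f'(x) = -6x + 1
f'(2) = -6 * 2 + 1
= -12 + 1
= -11
Since f'(2) < 0, the function is decreasing (-1)

-1


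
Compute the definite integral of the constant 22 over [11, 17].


The integral of a constant k over [a, b] equals k * (b - a).
integral from 11 to 17 of 22 dx
= 22 * (17 - 11)
= 22 * 6
= 132

132


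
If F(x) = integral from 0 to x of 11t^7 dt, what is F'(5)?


By the Fundamental Theorem of Calculus (Part 1):
If F(x) = integral from 0 to x of f(t) dt, then F'(x) = f(x)
Here f(t) = 11t^7
So F'(x) = 11x^7
Evaluate at x = 5:
F'(5) = 11 * 5^7
= 11 * 78125
= 859375

859375


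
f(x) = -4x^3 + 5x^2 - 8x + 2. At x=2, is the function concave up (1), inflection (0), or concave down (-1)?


Concavity is determined by the sign of f''(x).
f(x) = -4x^3 + 5x^2 - 8x + 2
f'(x) = -12x^2 + 10x - 8
f''(x) = -24x + 10
f''(2) = -24 * 2 + 10
= -48 + 10
= -38
Since f''(2) < 0, the function is concave down (-1)

-1


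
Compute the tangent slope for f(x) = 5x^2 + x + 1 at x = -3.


The slope of the tangent line equals f'(x) at the point.
f(x) = 5x^2 + x + 1
f'(x) = 10x + 1
At x = -3:
f'(-3) = 10 * (-3) + 1
= -30 + 1
= -29

-29


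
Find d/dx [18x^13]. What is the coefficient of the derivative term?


We apply the power rule: d/dx [ax^n] = a*n * x^(n-1)
d/dx [18x^13]
= 18 * 13 * x^(13-1)
= 234x^12
The coefficient is 234

234


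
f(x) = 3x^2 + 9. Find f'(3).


Differentiate term by term using power and sum rules:
f(x) = 3x^2 + 9
f'(x) = 6x
Substitute x = 3:
f'(3) = 6 * 3 + 0
= 18 + 0
= 18

18


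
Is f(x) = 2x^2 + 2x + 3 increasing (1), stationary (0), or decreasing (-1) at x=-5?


Compute f'(x) to determine behavior:
f'(x) = 4x + 2
f'(-5) = 4 * (-5) + 2
= -20 + 2
= -18
Since f'(-5) < 0, the function is decreasing (-1)

-1


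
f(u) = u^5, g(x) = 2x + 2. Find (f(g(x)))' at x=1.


Using the chain rule: (f(g(x)))' = f'(g(x)) * g'(x)
First, find g(1):
g(1) = 2 * 1 + 2 = 4
Next, f'(u) = 5u^4
And g'(x) = 2
So f'(g(1)) * g'(1)
= 5 * 4^4 * 2
= 5 * 256 * 2
= 2560

2560


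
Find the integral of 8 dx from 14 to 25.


The integral of a constant k over [a, b] equals k * (b - a).
integral from 14 to 25 of 8 dx
= 8 * (25 - 14)
= 8 * 11
= 88

88


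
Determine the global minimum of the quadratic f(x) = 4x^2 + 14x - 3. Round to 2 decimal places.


For a quadratic f(x) = ax^2 + bx + c with a > 0, the minimum is at the vertex.
Vertex x-coordinate: x = -b/(2a)
x = -(14) / (2 * 4)
x = -14/8 = -7/4
Substitute back to find the minimum value:
f(-7/4) = 4 * (-7/4)^2 + 14 * (-7/4) - 3
= 49/4 - 49/2 - 3
= -61/4 = -15.25

-15.25


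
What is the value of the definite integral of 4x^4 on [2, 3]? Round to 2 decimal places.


Find the antiderivative of 4x^4:
F(x) = 4/5 * x^5
Apply the Fundamental Theorem of Calculus:
F(3) - F(2)
= 4/5 * 3^5 - 4/5 * 2^5
= 4/5 * (243 - 32)
= 4/5 * 211
= 844/5 = 168.80

168.80


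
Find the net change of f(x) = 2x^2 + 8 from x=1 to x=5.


Net change = f(b) - f(a)
f(x) = 2x^2 + 8
Compute f(5):
f(5) = 2 * 5^2 + 0 * 5 + 8
= 50 + 0 + 8
= 58
Compute f(1):
f(1) = 2 * 1^2 + 0 * 1 + 8
= 2 + 0 + 8
= 10
Net change = 58 - 10 = 48

48


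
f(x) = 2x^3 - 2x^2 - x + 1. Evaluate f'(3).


Differentiate f(x) = 2x^3 - 2x^2 - x + 1 term by term:
f'(x) = 6x^2 - 4x - 1
Substitute x = 3:
f'(3) = 6 * 3^2 - 4 * 3 - 1
= 54 - 12 - 1
= 41

41


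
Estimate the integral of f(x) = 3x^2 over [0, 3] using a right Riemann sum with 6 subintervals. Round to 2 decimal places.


Right Riemann sum uses right endpoints of each subinterval.
Interval: [0, 3], n = 6
dx = (3 - 0) / 6 = 1/2
Right endpoints: [1/2, 1, 3/2, 2, 5/2, 3]
f values: [3/4, 3, 27/4, 12, 75/4, 27]
Sum = dx * (sum of f values)
= 1/2 * 273/4
= 273/8 ≈ 34.13

34.13


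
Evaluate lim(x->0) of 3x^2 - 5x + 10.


Since polynomials are continuous, we use direct substitution.
lim(x->0) of 3x^2 - 5x + 10
= 3 * 0^2 - 5 * 0 + 10
= 0 + 0 + 10
= 10

10


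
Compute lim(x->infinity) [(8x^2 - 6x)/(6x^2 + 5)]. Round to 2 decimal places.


For limits at infinity with equal-degree polynomials,
we compare leading coefficients.
Numerator leading term: 8x^2
Denominator leading term: 6x^2
Divide both by x^2:
lim = (8 - 6/x) / (6 + 5/x^2)
As x -> infinity, the 1/x and 1/x^2 terms vanish:
= 8/6 = 4/3 ≈ 1.33

1.33


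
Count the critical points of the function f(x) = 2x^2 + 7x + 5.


Find where f'(x) = 0:
f'(x) = 4x + 7
Set f'(x) = 0:
4x + 7 = 0
x = -7 / 4 = -7/4
This is a linear equation in x, so there is exactly one solution.
Number of critical points: 1

1


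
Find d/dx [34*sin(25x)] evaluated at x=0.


Apply the chain rule to differentiate 34*sin(25x):
d/dx [34*sin(25x)]
= 34 * cos(25x) * d/dx(25x)
= 34 * 25 * cos(25x)
= 850 * cos(25x)
Evaluate at x = 0:
= 850 * cos(0)
= 850 * 1
= 850

850


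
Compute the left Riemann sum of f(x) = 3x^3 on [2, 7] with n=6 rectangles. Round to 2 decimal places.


Left Riemann sum uses left endpoints of each subinterval.
Interval: [2, 7], n = 6
dx = (7 - 2) / 6 = 5/6
Left endpoints: [2, 17/6, 11/3, 9/2, 16/3, 37/6]
f values: [24, 4913/72, 1331/9, 2187/8, 4096/9, 50653/72]
Sum = dx * (sum of f values)
= 5/6 * 13377/8
= 22295/16 ≈ 1393.44

1393.44


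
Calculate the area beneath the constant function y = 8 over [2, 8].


The area under a constant function y = 8 is a rectangle.
Width = 8 - 2 = 6
Height = 8
Area = width * height
= 6 * 8
= 48

48


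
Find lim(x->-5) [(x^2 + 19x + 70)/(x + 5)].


Direct substitution gives 0/0, so we factor the numerator.
Factor: (x^2 + 19x + 70) = (x + 5)(x + 14)
Cancel the common factor (x + 5):
(x^2 + 19x + 70)/(x + 5) = (x + 14)
Now substitute x = -5:
= (-5) - (-14) = 9

9


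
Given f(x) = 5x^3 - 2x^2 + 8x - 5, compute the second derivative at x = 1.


First derivative:
f'(x) = 15x^2 - 4x + 8
Second derivative:
f''(x) = 30x - 4
Substitute x = 1:
f''(1) = 30 * 1 - 4
= 30 - 4
= 26

26
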